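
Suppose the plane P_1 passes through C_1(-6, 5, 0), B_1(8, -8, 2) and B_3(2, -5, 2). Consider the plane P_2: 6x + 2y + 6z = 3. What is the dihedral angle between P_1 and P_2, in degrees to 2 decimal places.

34.51

C_1B_1 = (14, -13, 2), C_1B_3 = (8, -10, 2); a normal to P_1 is C_1B_1 × C_1B_3 = (-6, -12, -36).
Using C_1: P_1 has equation -6x - 12y - 36z = -24.
cos θ = |n₁·n₂| / (|n₁||n₂|) = |-276| / (√1476 · √76).
θ = arccos(0.82406) ≈ 34.51°.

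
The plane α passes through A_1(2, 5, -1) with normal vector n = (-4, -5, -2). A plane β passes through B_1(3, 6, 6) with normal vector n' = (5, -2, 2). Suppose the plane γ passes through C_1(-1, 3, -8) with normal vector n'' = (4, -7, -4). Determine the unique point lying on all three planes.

(5, 3, -2)

α: n·r = n·A_1 gives -4x - 5y - 2z = -31.
β: n'·r = n'·B_1 gives 5x - 2y + 2z = 15.
γ: n''·r = n''·C_1 gives 4x - 7y - 4z = 7.
Solving the 3×3 linear system -4x - 5y - 2z = -31, 5x - 2y + 2z = 15, 4x - 7y - 4z = 7 (e.g. by elimination or Cramer's rule, determinant = -174) gives (5, 3, -2).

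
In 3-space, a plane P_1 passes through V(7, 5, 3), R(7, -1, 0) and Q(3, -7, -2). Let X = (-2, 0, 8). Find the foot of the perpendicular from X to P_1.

VR = (0, -6, -3), VQ = (-4, -12, -5); a normal to P_1 is VR × VQ = (-6, 12, -24).
Using V: P_1 has equation -6x + 12y - 24z = -54.
Foot = X − λn with λ = (n·X − d)/|n|² = (-180 − (-54))/756 = -1/6.
Foot = (-2, 0, 8) − (-1/6)·(-6, 12, -24) = (-3, 2, 4).

(-3, 2, 4)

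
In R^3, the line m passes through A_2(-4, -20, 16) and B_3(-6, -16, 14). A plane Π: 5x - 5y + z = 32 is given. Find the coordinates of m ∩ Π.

A direction vector for m is B_3 − A_2 = (-2, 4, -2).
Substitute r = (-4, -20, 16) + t(-2, 4, -2) into the plane: 96 + (-32)t = 32, so t = 2.
Intersection: (-4, -20, 16) + 2·(-2, 4, -2) = (-8, -12, 12).

(-8, -12, 12)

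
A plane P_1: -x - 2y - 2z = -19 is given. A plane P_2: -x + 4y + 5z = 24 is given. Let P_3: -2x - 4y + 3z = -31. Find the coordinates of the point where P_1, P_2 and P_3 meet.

Solving the 3×3 linear system -x - 2y - 2z = -19, -x + 4y + 5z = 24, -2x - 4y + 3z = -31 (e.g. by elimination or Cramer's rule, determinant = -42) gives (5, 6, 1).

(5, 6, 1)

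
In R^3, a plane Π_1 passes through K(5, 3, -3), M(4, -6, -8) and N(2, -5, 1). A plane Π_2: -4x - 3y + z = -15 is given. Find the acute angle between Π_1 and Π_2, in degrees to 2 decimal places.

56.31

KM = (-1, -9, -5), KN = (-3, -8, 4); a normal to Π_1 is KM × KN = (-76, 19, -19).
Using K: Π_1 has equation -76x + 19y - 19z = -266.
cos θ = |n₁·n₂| / (|n₁||n₂|) = |228| / (√6498 · √26).
θ = arccos(0.55470) ≈ 56.31°.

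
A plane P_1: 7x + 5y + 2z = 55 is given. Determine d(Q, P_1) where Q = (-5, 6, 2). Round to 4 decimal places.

n·Q − d = (7)·(-5) + (5)·(6) + (2)·(2) − 55 = -56; |n| = √78.
Distance = |-56| / √78 = 56/√78 ≈ 6.3408.

6.3408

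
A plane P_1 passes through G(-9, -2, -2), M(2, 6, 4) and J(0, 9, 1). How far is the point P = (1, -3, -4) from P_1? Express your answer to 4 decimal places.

GM = (11, 8, 6), GJ = (9, 11, 3); a normal to P_1 is GM × GJ = (-42, 21, 49).
Using G: P_1 has equation -42x + 21y + 49z = 238.
n·P − d = (-42)·(1) + (21)·(-3) + (49)·(-4) − 238 = -539; |n| = √4606.
Distance = |-539| / √4606 = 539/√4606 ≈ 7.9419.

7.9419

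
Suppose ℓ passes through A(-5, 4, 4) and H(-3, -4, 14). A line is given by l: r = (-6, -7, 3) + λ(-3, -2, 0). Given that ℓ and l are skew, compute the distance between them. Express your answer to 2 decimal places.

7.40

A direction vector for ℓ is H − A = (2, -8, 10).
Common perpendicular direction n = (2, -8, 10) × (-3, -2, 0) = (20, -30, -28).
With w = (-6, -7, 3) − (-5, 4, 4) = (-1, -11, -1), w · n = 338.
Distance = |w · n| / |n| = |338| / √2084 ≈ 7.40.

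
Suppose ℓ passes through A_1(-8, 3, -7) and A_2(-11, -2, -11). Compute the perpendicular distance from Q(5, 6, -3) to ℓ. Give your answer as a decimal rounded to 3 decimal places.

9.798

A direction vector for ℓ is A_2 − A_1 = (-3, -5, -4).
Taking (-8, 3, -7) on ℓ with direction v = (-3, -5, -4): w = Q − (-8, 3, -7) = (13, 3, 4), and w × v = (8, 40, -56).
Distance = |w × v| / |v| = √4800 / √50 ≈ 9.798.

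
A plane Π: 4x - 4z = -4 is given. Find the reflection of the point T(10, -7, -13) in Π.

λ = (n·T − d)/|n|² = (92 − (-4))/32 = 3.
Reflection = T − 2λn = (10, -7, -13) − 6·(4, 0, -4) = (-14, -7, 11).

(-14, -7, 11)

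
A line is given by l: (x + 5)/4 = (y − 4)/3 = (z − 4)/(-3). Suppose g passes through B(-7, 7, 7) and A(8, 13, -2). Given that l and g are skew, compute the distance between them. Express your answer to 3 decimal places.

2.932

l has direction (4, 3, -3) through (-5, 4, 4).
A direction vector for g is A − B = (15, 6, -9).
Common perpendicular direction n = (4, 3, -3) × (15, 6, -9) = (-9, -9, -21).
With w = (-7, 7, 7) − (-5, 4, 4) = (-2, 3, 3), w · n = -72.
Distance = |w · n| / |n| = |-72| / √603 ≈ 2.932.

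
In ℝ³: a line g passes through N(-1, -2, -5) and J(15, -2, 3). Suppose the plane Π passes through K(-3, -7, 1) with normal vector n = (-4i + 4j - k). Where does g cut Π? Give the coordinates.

A direction vector for g is J − N = (16, 0, 8).
Π: n·r = n·K gives -4x + 4y - z = -17.
Substitute r = (-1, -2, -5) + t(16, 0, 8) into the plane: 1 + (-72)t = -17, so t = 1/4.
Intersection: (-1, -2, -5) + (1/4)·(16, 0, 8) = (3, -2, -3).

(3, -2, -3)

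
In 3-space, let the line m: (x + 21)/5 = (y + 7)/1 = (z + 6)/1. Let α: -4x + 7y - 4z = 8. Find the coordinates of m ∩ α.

(-6, -4, -3)

m has direction (5, 1, 1) through (-21, -7, -6).
Substitute r = (-21, -7, -6) + t(5, 1, 1) into the plane: 59 + (-17)t = 8, so t = 3.
Intersection: (-21, -7, -6) + 3·(5, 1, 1) = (-6, -4, -3).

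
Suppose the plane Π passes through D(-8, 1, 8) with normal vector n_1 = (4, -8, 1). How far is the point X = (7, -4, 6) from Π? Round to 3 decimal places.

Π: n_1·r = n_1·D gives 4x - 8y + z = -32.
n·X − d = (4)·(7) + (-8)·(-4) + (1)·(6) − (-32) = 98; |n| = √81.
Distance = |98| / √81 = 98/√81 ≈ 10.889.

10.889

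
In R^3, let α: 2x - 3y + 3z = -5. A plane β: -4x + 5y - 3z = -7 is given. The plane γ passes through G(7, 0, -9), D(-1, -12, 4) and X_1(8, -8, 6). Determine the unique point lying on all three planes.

(2, -4, -7)

GD = (-8, -12, 13), GX_1 = (1, -8, 15); a normal to γ is GD × GX_1 = (-76, 133, 76).
Using G: γ has equation -76x + 133y + 76z = -1216.
Solving the 3×3 linear system 2x - 3y + 3z = -5, -4x + 5y - 3z = -7, -76x + 133y + 76z = -1216 (e.g. by elimination or Cramer's rule, determinant = -494) gives (2, -4, -7).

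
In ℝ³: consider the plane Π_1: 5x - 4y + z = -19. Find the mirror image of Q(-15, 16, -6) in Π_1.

λ = (n·Q − d)/|n|² = (-145 − (-19))/42 = -3.
Reflection = Q − 2λn = (-15, 16, -6) − (-6)·(5, -4, 1) = (15, -8, 0).

(15, -8, 0)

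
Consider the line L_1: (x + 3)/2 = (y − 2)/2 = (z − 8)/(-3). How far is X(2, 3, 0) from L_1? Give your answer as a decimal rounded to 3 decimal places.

L_1 has direction (2, 2, -3) through (-3, 2, 8).
Taking (-3, 2, 8) on L_1 with direction v = (2, 2, -3): w = X − (-3, 2, 8) = (5, 1, -8), and w × v = (13, -1, 8).
Distance = |w × v| / |v| = √234 / √17 ≈ 3.710.

3.710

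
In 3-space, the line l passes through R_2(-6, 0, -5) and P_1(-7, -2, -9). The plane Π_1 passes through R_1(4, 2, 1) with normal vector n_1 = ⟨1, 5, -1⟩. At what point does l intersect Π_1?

A direction vector for l is P_1 − R_2 = (-1, -2, -4).
Π_1: n_1·r = n_1·R_1 gives x + 5y - z = 13.
Substitute r = (-6, 0, -5) + t(-1, -2, -4) into the plane: -1 + (-7)t = 13, so t = -2.
Intersection: (-6, 0, -5) + (-2)·(-1, -2, -4) = (-4, 4, 3).

(-4, 4, 3)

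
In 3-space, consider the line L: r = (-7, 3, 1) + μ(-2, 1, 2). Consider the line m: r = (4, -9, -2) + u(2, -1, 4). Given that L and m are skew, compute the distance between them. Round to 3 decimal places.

5.814

Common perpendicular direction n = (-2, 1, 2) × (2, -1, 4) = (6, 12, 0).
With w = (4, -9, -2) − (-7, 3, 1) = (11, -12, -3), w · n = -78.
Distance = |w · n| / |n| = |-78| / √180 ≈ 5.814.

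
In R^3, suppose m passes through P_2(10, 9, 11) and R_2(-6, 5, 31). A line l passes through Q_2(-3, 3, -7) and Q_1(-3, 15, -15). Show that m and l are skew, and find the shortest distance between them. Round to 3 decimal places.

22.301

A direction vector for m is R_2 − P_2 = (-16, -4, 20).
A direction vector for l is Q_1 − Q_2 = (0, 12, -8).
Common perpendicular direction n = (-16, -4, 20) × (0, 12, -8) = (-208, -128, -192).
With w = (-3, 3, -7) − (10, 9, 11) = (-13, -6, -18), w · n = 6928.
Since n ≠ 0 the lines are not parallel, and w · n = 6928 ≠ 0 so they do not intersect; hence they are skew.
Distance = |w · n| / |n| = |6928| / √96512 ≈ 22.301.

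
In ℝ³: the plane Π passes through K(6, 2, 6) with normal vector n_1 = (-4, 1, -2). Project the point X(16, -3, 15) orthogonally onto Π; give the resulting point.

(4, 0, 9)

Π: n_1·r = n_1·K gives -4x + y - 2z = -34.
Foot = X − λn with λ = (n·X − d)/|n|² = (-97 − (-34))/21 = -3.
Foot = (16, -3, 15) − (-3)·(-4, 1, -2) = (4, 0, 9).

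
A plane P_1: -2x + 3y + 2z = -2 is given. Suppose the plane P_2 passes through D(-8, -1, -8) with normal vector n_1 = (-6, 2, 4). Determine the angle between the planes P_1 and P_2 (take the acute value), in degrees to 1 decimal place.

32.6

P_2: n_1·r = n_1·D gives -6x + 2y + 4z = 14.
cos θ = |n₁·n₂| / (|n₁||n₂|) = |26| / (√17 · √56).
θ = arccos(0.84266) ≈ 32.6°.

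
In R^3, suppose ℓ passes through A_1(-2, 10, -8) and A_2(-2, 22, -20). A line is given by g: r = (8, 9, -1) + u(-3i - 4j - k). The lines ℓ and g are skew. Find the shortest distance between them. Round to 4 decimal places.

4.8800

A direction vector for ℓ is A_2 − A_1 = (0, 12, -12).
Common perpendicular direction n = (0, 12, -12) × (-3, -4, -1) = (-60, 36, 36).
With w = (8, 9, -1) − (-2, 10, -8) = (10, -1, 7), w · n = -384.
Distance = |w · n| / |n| = |-384| / √6192 ≈ 4.8800.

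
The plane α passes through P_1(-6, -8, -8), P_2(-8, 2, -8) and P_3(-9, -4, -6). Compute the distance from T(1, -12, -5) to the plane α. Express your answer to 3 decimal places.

6.333

P_1P_2 = (-2, 10, 0), P_1P_3 = (-3, 4, 2); a normal to α is P_1P_2 × P_1P_3 = (20, 4, 22).
Using P_1: α has equation 20x + 4y + 22z = -328.
n·T − d = (20)·(1) + (4)·(-12) + (22)·(-5) − (-328) = 190; |n| = √900.
Distance = |190| / √900 = 190/√900 ≈ 6.333.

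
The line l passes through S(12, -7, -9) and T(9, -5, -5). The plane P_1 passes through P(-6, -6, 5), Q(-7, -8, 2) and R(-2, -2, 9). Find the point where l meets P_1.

A direction vector for l is T − S = (-3, 2, 4).
PQ = (-1, -2, -3), PR = (4, 4, 4); a normal to P_1 is PQ × PR = (4, -8, 4).
Using P: P_1 has equation 4x - 8y + 4z = 44.
Substitute r = (12, -7, -9) + t(-3, 2, 4) into the plane: 68 + (-12)t = 44, so t = 2.
Intersection: (12, -7, -9) + 2·(-3, 2, 4) = (6, -3, -1).

(6, -3, -1)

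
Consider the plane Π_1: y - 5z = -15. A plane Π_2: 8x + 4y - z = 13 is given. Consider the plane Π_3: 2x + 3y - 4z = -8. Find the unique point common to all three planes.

(2, 0, 3)

Solving the 3×3 linear system y - 5z = -15, 8x + 4y - z = 13, 2x + 3y - 4z = -8 (e.g. by elimination or Cramer's rule, determinant = -50) gives (2, 0, 3).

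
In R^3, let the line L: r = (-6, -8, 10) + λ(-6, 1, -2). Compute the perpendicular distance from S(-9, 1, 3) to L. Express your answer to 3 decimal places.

Taking (-6, -8, 10) on L with direction v = (-6, 1, -2): w = S − (-6, -8, 10) = (-3, 9, -7), and w × v = (-11, 36, 51).
Distance = |w × v| / |v| = √4018 / √41 ≈ 9.899.

9.899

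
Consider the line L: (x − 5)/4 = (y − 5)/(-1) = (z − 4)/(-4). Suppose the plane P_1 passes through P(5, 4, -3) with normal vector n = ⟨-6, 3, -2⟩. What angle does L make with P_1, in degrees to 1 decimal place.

28.2

L has direction (4, -1, -4) through (5, 5, 4).
P_1: n·r = n·P gives -6x + 3y - 2z = -12.
sin θ = |n·v| / (|n||v|) = |-19| / (√49 · √33) = 0.47250.
θ ≈ 28.2°.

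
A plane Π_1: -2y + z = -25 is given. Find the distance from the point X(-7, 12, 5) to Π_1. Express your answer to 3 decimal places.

2.683

n·X − d = (0)·(-7) + (-2)·(12) + (1)·(5) − (-25) = 6; |n| = √5.
Distance = |6| / √5 = 6/√5 ≈ 2.683.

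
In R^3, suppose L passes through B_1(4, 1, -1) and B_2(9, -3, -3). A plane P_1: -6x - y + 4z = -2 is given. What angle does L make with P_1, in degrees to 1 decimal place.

A direction vector for L is B_2 − B_1 = (5, -4, -2).
sin θ = |n·v| / (|n||v|) = |-34| / (√53 · √45) = 0.69620.
θ ≈ 44.1°.

44.1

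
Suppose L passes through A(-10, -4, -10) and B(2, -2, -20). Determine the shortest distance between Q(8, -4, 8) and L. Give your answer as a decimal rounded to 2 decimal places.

25.35

A direction vector for L is B − A = (12, 2, -10).
Taking (-10, -4, -10) on L with direction v = (12, 2, -10): w = Q − (-10, -4, -10) = (18, 0, 18), and w × v = (-36, 396, 36).
Distance = |w × v| / |v| = √159408 / √248 ≈ 25.35.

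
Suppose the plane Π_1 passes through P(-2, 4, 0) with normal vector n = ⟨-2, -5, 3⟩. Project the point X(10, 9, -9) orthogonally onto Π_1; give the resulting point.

Π_1: n·r = n·P gives -2x - 5y + 3z = -16.
Foot = X − λn with λ = (n·X − d)/|n|² = (-92 − (-16))/38 = -2.
Foot = (10, 9, -9) − (-2)·(-2, -5, 3) = (6, -1, -3).

(6, -1, -3)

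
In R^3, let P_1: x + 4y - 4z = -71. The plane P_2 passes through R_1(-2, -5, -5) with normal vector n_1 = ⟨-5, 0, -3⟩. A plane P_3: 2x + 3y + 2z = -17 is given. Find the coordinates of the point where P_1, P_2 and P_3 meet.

P_2: n_1·r = n_1·R_1 gives -5x - 3z = 25.
Solving the 3×3 linear system x + 4y - 4z = -71, -5x - 3z = 25, 2x + 3y + 2z = -17 (e.g. by elimination or Cramer's rule, determinant = 85) gives (-11, -5, 10).

(-11, -5, 10)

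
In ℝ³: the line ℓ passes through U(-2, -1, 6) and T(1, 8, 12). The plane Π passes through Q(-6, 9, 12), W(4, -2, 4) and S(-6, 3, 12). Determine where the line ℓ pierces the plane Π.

(-1, 2, 8)

A direction vector for ℓ is T − U = (3, 9, 6).
QW = (10, -11, -8), QS = (0, -6, 0); a normal to Π is QW × QS = (-48, 0, -60).
Using Q: Π has equation -48x - 60z = -432.
Substitute r = (-2, -1, 6) + t(3, 9, 6) into the plane: -264 + (-504)t = -432, so t = 1/3.
Intersection: (-2, -1, 6) + (1/3)·(3, 9, 6) = (-1, 2, 8).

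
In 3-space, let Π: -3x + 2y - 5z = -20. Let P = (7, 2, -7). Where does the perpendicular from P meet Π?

Foot = P − λn with λ = (n·P − d)/|n|² = (18 − (-20))/38 = 1.
Foot = (7, 2, -7) − 1·(-3, 2, -5) = (10, 0, -2).

(10, 0, -2)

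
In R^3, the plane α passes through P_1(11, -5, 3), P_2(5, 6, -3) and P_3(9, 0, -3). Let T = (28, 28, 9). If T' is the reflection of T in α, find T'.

P_1P_2 = (-6, 11, -6), P_1P_3 = (-2, 5, -6); a normal to α is P_1P_2 × P_1P_3 = (-36, -24, -8).
Using P_1: α has equation -36x - 24y - 8z = -300.
λ = (n·T − d)/|n|² = (-1752 − (-300))/1936 = -3/4.
Reflection = T − 2λn = (28, 28, 9) − (-3/2)·(-36, -24, -8) = (-26, -8, -3).

(-26, -8, -3)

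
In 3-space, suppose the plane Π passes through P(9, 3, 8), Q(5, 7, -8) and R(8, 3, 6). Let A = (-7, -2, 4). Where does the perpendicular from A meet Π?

(-3, -6, 2)

PQ = (-4, 4, -16), PR = (-1, 0, -2); a normal to Π is PQ × PR = (-8, 8, 4).
Using P: Π has equation -8x + 8y + 4z = -16.
Foot = A − λn with λ = (n·A − d)/|n|² = (56 − (-16))/144 = 1/2.
Foot = (-7, -2, 4) − (1/2)·(-8, 8, 4) = (-3, -6, 2).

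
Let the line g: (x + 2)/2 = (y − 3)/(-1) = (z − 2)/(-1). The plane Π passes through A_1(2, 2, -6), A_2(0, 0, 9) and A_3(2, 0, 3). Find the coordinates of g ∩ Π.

g has direction (2, -1, -1) through (-2, 3, 2).
A_1A_2 = (-2, -2, 15), A_1A_3 = (0, -2, 9); a normal to Π is A_1A_2 × A_1A_3 = (12, 18, 4).
Using A_1: Π has equation 12x + 18y + 4z = 36.
Substitute r = (-2, 3, 2) + t(2, -1, -1) into the plane: 38 + 2t = 36, so t = -1.
Intersection: (-2, 3, 2) + (-1)·(2, -1, -1) = (-4, 4, 3).

(-4, 4, 3)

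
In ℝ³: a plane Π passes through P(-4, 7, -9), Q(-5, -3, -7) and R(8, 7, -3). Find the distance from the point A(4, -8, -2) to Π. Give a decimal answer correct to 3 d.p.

0.655

PQ = (-1, -10, 2), PR = (12, 0, 6); a normal to Π is PQ × PR = (-60, 30, 120).
Using P: Π has equation -60x + 30y + 120z = -630.
n·A − d = (-60)·(4) + (30)·(-8) + (120)·(-2) − (-630) = -90; |n| = √18900.
Distance = |-90| / √18900 = 90/√18900 ≈ 0.655.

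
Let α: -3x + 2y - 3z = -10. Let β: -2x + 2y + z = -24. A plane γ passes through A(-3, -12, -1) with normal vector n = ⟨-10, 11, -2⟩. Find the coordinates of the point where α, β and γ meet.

γ: n·r = n·A gives -10x + 11y - 2z = -100.
Solving the 3×3 linear system -3x + 2y - 3z = -10, -2x + 2y + z = -24, -10x + 11y - 2z = -100 (e.g. by elimination or Cramer's rule, determinant = 23) gives (2, -8, -4).

(2, -8, -4)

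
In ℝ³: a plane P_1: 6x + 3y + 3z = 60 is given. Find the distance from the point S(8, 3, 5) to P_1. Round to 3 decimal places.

n·S − d = (6)·(8) + (3)·(3) + (3)·(5) − 60 = 12; |n| = √54.
Distance = |12| / √54 = 12/√54 ≈ 1.633.

1.633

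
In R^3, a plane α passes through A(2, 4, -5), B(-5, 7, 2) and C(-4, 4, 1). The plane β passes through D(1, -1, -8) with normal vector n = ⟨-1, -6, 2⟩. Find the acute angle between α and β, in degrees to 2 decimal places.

AB = (-7, 3, 7), AC = (-6, 0, 6); a normal to α is AB × AC = (18, 0, 18).
Using A: α has equation 18x + 18z = -54.
β: n·r = n·D gives -x - 6y + 2z = -11.
cos θ = |n₁·n₂| / (|n₁||n₂|) = |18| / (√648 · √41).
θ = arccos(0.11043) ≈ 83.66°.

83.66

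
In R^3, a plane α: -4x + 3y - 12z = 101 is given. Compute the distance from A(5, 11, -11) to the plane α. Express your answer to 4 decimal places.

n·A − d = (-4)·(5) + (3)·(11) + (-12)·(-11) − 101 = 44; |n| = √169.
Distance = |44| / √169 = 44/√169 ≈ 3.3846.

3.3846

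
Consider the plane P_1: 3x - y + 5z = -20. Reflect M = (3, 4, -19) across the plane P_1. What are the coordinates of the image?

(15, 0, 1)

λ = (n·M − d)/|n|² = (-90 − (-20))/35 = -2.
Reflection = M − 2λn = (3, 4, -19) − (-4)·(3, -1, 5) = (15, 0, 1).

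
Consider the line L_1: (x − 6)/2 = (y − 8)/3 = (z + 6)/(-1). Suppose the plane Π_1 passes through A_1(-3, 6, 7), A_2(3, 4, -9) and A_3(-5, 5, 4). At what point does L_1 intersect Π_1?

L_1 has direction (2, 3, -1) through (6, 8, -6).
A_1A_2 = (6, -2, -16), A_1A_3 = (-2, -1, -3); a normal to Π_1 is A_1A_2 × A_1A_3 = (-10, 50, -10).
Using A_1: Π_1 has equation -10x + 50y - 10z = 260.
Substitute r = (6, 8, -6) + t(2, 3, -1) into the plane: 400 + 140t = 260, so t = -1.
Intersection: (6, 8, -6) + (-1)·(2, 3, -1) = (4, 5, -5).

(4, 5, -5)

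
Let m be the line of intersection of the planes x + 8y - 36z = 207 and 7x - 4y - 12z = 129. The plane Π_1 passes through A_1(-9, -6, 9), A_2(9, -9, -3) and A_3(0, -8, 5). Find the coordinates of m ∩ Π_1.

(3, -6, -7)

Direction of m: (1, 8, -36) × (7, -4, -12) = (-240, -240, -60).
A point on m: solving the two plane equations with x = -13 gives (-13, -22, -11).
A_1A_2 = (18, -3, -12), A_1A_3 = (9, -2, -4); a normal to Π_1 is A_1A_2 × A_1A_3 = (-12, -36, -9).
Using A_1: Π_1 has equation -12x - 36y - 9z = 243.
Substitute r = (-13, -22, -11) + t(-240, -240, -60) into the plane: 1047 + 12060t = 243, so t = -1/15.
Intersection: (-13, -22, -11) + (-1/15)·(-240, -240, -60) = (3, -6, -7).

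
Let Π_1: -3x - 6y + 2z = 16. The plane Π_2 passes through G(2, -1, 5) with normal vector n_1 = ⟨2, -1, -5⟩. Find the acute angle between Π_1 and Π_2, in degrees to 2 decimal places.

Π_2: n_1·r = n_1·G gives 2x - y - 5z = -20.
cos θ = |n₁·n₂| / (|n₁||n₂|) = |-10| / (√49 · √30).
θ = arccos(0.26082) ≈ 74.88°.

74.88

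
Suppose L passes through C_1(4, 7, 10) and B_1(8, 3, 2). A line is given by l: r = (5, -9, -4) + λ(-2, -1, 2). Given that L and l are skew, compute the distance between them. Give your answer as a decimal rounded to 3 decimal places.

1.114

A direction vector for L is B_1 − C_1 = (4, -4, -8).
Common perpendicular direction n = (4, -4, -8) × (-2, -1, 2) = (-16, 8, -12).
With w = (5, -9, -4) − (4, 7, 10) = (1, -16, -14), w · n = 24.
Distance = |w · n| / |n| = |24| / √464 ≈ 1.114.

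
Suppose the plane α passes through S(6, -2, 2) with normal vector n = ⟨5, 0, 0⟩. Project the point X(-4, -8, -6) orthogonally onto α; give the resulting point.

α: n·r = n·S gives 5x = 30.
Foot = X − λn with λ = (n·X − d)/|n|² = (-20 − 30)/25 = -2.
Foot = (-4, -8, -6) − (-2)·(5, 0, 0) = (6, -8, -6).

(6, -8, -6)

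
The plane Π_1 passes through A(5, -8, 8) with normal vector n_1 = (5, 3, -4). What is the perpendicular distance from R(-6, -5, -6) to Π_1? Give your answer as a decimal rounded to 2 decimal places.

1.41

Π_1: n_1·r = n_1·A gives 5x + 3y - 4z = -31.
n·R − d = (5)·(-6) + (3)·(-5) + (-4)·(-6) − (-31) = 10; |n| = √50.
Distance = |10| / √50 = 10/√50 ≈ 1.41.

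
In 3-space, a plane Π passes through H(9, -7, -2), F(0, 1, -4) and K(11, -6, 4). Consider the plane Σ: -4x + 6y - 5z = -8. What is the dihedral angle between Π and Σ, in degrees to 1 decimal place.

70.0

HF = (-9, 8, -2), HK = (2, 1, 6); a normal to Π is HF × HK = (50, 50, -25).
Using H: Π has equation 50x + 50y - 25z = 150.
cos θ = |n₁·n₂| / (|n₁||n₂|) = |225| / (√5625 · √77).
θ = arccos(0.34188) ≈ 70.0°.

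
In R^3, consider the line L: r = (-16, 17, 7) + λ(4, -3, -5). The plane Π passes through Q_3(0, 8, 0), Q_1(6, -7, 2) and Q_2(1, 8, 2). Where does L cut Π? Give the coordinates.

(-4, 8, -8)

Q_3Q_1 = (6, -15, 2), Q_3Q_2 = (1, 0, 2); a normal to Π is Q_3Q_1 × Q_3Q_2 = (-30, -10, 15).
Using Q_3: Π has equation -30x - 10y + 15z = -80.
Substitute r = (-16, 17, 7) + t(4, -3, -5) into the plane: 415 + (-165)t = -80, so t = 3.
Intersection: (-16, 17, 7) + 3·(4, -3, -5) = (-4, 8, -8).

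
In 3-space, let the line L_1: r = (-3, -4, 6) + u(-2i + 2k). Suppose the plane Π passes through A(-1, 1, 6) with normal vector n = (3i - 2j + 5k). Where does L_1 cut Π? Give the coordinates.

Π: n·r = n·A gives 3x - 2y + 5z = 25.
Substitute r = (-3, -4, 6) + t(-2, 0, 2) into the plane: 29 + 4t = 25, so t = -1.
Intersection: (-3, -4, 6) + (-1)·(-2, 0, 2) = (-1, -4, 4).

(-1, -4, 4)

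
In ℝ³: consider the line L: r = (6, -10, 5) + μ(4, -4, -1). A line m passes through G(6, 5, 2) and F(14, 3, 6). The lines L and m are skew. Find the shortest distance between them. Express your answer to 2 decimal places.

11.24

A direction vector for m is F − G = (8, -2, 4).
Common perpendicular direction n = (4, -4, -1) × (8, -2, 4) = (-18, -24, 24).
With w = (6, 5, 2) − (6, -10, 5) = (0, 15, -3), w · n = -432.
Distance = |w · n| / |n| = |-432| / √1476 ≈ 11.24.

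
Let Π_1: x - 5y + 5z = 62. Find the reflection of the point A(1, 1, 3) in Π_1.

(3, -9, 13)

λ = (n·A − d)/|n|² = (11 − 62)/51 = -1.
Reflection = A − 2λn = (1, 1, 3) − (-2)·(1, -5, 5) = (3, -9, 13).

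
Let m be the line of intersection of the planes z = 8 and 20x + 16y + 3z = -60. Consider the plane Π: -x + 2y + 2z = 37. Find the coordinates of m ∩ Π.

(-9, 6, 8)

Direction of m: (0, 0, 1) × (20, 16, 3) = (-16, 20, 0).
A point on m: solving the two plane equations with x = 7 gives (7, -14, 8).
Substitute r = (7, -14, 8) + t(-16, 20, 0) into the plane: -19 + 56t = 37, so t = 1.
Intersection: (7, -14, 8) + 1·(-16, 20, 0) = (-9, 6, 8).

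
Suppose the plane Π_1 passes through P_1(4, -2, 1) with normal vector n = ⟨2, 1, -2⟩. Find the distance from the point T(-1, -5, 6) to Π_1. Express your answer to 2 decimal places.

7.67

Π_1: n·r = n·P_1 gives 2x + y - 2z = 4.
n·T − d = (2)·(-1) + (1)·(-5) + (-2)·(6) − 4 = -23; |n| = √9.
Distance = |-23| / √9 = 23/√9 ≈ 7.67.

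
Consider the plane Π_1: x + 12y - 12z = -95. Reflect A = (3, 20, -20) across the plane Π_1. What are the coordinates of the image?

λ = (n·A − d)/|n|² = (483 − (-95))/289 = 2.
Reflection = A − 2λn = (3, 20, -20) − 4·(1, 12, -12) = (-1, -28, 28).

(-1, -28, 28)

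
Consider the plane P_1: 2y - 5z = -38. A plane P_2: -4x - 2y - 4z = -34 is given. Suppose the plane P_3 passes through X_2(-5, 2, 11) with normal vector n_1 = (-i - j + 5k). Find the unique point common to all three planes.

P_3: n_1·r = n_1·X_2 gives -x - y + 5z = 58.
Solving the 3×3 linear system 2y - 5z = -38, -4x - 2y - 4z = -34, -x - y + 5z = 58 (e.g. by elimination or Cramer's rule, determinant = 38) gives (-9, 11, 12).

(-9, 11, 12)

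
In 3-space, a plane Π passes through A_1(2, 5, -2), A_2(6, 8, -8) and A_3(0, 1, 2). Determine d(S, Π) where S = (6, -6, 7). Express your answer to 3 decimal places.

5.830

A_1A_2 = (4, 3, -6), A_1A_3 = (-2, -4, 4); a normal to Π is A_1A_2 × A_1A_3 = (-12, -4, -10).
Using A_1: Π has equation -12x - 4y - 10z = -24.
n·S − d = (-12)·(6) + (-4)·(-6) + (-10)·(7) − (-24) = -94; |n| = √260.
Distance = |-94| / √260 = 94/√260 ≈ 5.830.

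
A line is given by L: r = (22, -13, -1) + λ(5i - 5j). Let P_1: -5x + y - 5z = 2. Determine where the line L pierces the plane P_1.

(2, 7, -1)

Substitute r = (22, -13, -1) + t(5, -5, 0) into the plane: -118 + (-30)t = 2, so t = -4.
Intersection: (22, -13, -1) + (-4)·(5, -5, 0) = (2, 7, -1).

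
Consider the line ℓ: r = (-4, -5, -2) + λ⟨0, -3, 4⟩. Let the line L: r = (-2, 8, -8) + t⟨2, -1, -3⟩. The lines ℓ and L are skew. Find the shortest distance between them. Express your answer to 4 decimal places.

Common perpendicular direction n = (0, -3, 4) × (2, -1, -3) = (13, 8, 6).
With w = (-2, 8, -8) − (-4, -5, -2) = (2, 13, -6), w · n = 94.
Distance = |w · n| / |n| = |94| / √269 ≈ 5.7313.

5.7313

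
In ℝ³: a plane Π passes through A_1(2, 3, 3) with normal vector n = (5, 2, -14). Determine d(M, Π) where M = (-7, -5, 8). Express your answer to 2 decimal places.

8.73

Π: n·r = n·A_1 gives 5x + 2y - 14z = -26.
n·M − d = (5)·(-7) + (2)·(-5) + (-14)·(8) − (-26) = -131; |n| = √225.
Distance = |-131| / √225 = 131/√225 ≈ 8.73.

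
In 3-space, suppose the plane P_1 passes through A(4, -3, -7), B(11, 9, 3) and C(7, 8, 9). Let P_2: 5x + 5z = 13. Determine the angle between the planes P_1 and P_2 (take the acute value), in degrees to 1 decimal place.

45.0

AB = (7, 12, 10), AC = (3, 11, 16); a normal to P_1 is AB × AC = (82, -82, 41).
Using A: P_1 has equation 82x - 82y + 41z = 287.
cos θ = |n₁·n₂| / (|n₁||n₂|) = |615| / (√15129 · √50).
θ = arccos(0.70711) ≈ 45.0°.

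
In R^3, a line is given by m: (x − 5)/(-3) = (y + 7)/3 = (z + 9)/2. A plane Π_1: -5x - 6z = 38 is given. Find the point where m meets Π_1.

(-4, 2, -3)

m has direction (-3, 3, 2) through (5, -7, -9).
Substitute r = (5, -7, -9) + t(-3, 3, 2) into the plane: 29 + 3t = 38, so t = 3.
Intersection: (5, -7, -9) + 3·(-3, 3, 2) = (-4, 2, -3).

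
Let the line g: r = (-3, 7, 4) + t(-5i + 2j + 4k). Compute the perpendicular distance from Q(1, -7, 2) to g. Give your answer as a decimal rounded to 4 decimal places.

Taking (-3, 7, 4) on g with direction v = (-5, 2, 4): w = Q − (-3, 7, 4) = (4, -14, -2), and w × v = (-52, -6, -62).
Distance = |w × v| / |v| = √6584 / √45 ≈ 12.0959.

12.0959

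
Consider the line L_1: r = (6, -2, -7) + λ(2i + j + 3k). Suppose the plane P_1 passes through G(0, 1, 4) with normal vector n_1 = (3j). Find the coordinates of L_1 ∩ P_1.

(12, 1, 2)

P_1: n_1·r = n_1·G gives 3y = 3.
Substitute r = (6, -2, -7) + t(2, 1, 3) into the plane: -6 + 3t = 3, so t = 3.
Intersection: (6, -2, -7) + 3·(2, 1, 3) = (12, 1, 2).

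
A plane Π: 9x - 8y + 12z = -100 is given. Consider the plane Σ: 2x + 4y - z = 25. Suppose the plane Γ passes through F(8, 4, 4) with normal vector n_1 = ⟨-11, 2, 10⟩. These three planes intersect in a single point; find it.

(0, 5, -5)

Γ: n_1·r = n_1·F gives -11x + 2y + 10z = -40.
Solving the 3×3 linear system 9x - 8y + 12z = -100, 2x + 4y - z = 25, -11x + 2y + 10z = -40 (e.g. by elimination or Cramer's rule, determinant = 1026) gives (0, 5, -5).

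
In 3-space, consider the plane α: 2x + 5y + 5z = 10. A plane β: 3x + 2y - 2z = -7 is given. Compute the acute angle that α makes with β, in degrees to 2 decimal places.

cos θ = |n₁·n₂| / (|n₁||n₂|) = |6| / (√54 · √17).
θ = arccos(0.19803) ≈ 78.58°.

78.58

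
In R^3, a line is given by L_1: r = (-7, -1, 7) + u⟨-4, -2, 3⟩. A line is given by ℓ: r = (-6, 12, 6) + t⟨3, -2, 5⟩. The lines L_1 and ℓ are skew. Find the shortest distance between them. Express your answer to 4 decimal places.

11.0632

Common perpendicular direction n = (-4, -2, 3) × (3, -2, 5) = (-4, 29, 14).
With w = (-6, 12, 6) − (-7, -1, 7) = (1, 13, -1), w · n = 359.
Distance = |w · n| / |n| = |359| / √1053 ≈ 11.0632.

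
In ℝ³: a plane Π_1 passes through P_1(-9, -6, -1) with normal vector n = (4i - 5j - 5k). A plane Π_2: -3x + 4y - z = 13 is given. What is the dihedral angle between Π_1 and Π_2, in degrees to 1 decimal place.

Π_1: n·r = n·P_1 gives 4x - 5y - 5z = -1.
cos θ = |n₁·n₂| / (|n₁||n₂|) = |-27| / (√66 · √26).
θ = arccos(0.65179) ≈ 49.3°.

49.3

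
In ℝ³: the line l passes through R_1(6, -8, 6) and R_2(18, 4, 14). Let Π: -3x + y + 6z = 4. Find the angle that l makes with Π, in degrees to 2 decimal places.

A direction vector for l is R_2 − R_1 = (12, 12, 8).
sin θ = |n·v| / (|n||v|) = |24| / (√46 · √352) = 0.18861.
θ ≈ 10.87°.

10.87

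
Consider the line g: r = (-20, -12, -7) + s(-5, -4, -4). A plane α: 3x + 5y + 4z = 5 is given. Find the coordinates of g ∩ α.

(-5, 0, 5)

Substitute r = (-20, -12, -7) + t(-5, -4, -4) into the plane: -148 + (-51)t = 5, so t = -3.
Intersection: (-20, -12, -7) + (-3)·(-5, -4, -4) = (-5, 0, 5).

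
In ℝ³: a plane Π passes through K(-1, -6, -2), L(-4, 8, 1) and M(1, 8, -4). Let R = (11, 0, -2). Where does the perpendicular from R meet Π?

KL = (-3, 14, 3), KM = (2, 14, -2); a normal to Π is KL × KM = (-70, 0, -70).
Using K: Π has equation -70x - 70z = 210.
Foot = R − λn with λ = (n·R − d)/|n|² = (-630 − 210)/9800 = -3/35.
Foot = (11, 0, -2) − (-3/35)·(-70, 0, -70) = (5, 0, -8).

(5, 0, -8)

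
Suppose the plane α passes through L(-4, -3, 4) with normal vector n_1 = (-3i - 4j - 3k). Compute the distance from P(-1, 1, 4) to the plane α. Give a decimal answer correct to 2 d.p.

4.29

α: n_1·r = n_1·L gives -3x - 4y - 3z = 12.
n·P − d = (-3)·(-1) + (-4)·(1) + (-3)·(4) − 12 = -25; |n| = √34.
Distance = |-25| / √34 = 25/√34 ≈ 4.29.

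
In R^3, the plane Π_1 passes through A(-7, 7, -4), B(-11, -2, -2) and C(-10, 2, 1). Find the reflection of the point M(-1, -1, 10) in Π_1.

AB = (-4, -9, 2), AC = (-3, -5, 5); a normal to Π_1 is AB × AC = (-35, 14, -7).
Using A: Π_1 has equation -35x + 14y - 7z = 371.
λ = (n·M − d)/|n|² = (-49 − 371)/1470 = -2/7.
Reflection = M − 2λn = (-1, -1, 10) − (-4/7)·(-35, 14, -7) = (-21, 7, 6).

(-21, 7, 6)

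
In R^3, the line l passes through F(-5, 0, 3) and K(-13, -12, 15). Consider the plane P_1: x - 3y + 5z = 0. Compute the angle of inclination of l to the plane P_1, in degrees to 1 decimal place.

A direction vector for l is K − F = (-8, -12, 12).
sin θ = |n·v| / (|n||v|) = |88| / (√35 · √352) = 0.79282.
θ ≈ 52.5°.

52.5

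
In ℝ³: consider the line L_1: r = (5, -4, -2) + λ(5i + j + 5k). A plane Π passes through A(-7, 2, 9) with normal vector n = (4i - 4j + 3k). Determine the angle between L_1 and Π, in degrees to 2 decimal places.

Π: n·r = n·A gives 4x - 4y + 3z = -9.
sin θ = |n·v| / (|n||v|) = |31| / (√41 · √51) = 0.67793.
θ ≈ 42.68°.

42.68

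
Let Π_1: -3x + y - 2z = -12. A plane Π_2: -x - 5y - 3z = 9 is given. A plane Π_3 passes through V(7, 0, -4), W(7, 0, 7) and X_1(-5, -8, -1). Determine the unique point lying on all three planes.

(4, -2, -1)

VW = (0, 0, 11), VX_1 = (-12, -8, 3); a normal to Π_3 is VW × VX_1 = (88, -132, 0).
Using V: Π_3 has equation 88x - 132y = 616.
Solving the 3×3 linear system -3x + y - 2z = -12, -x - 5y - 3z = 9, 88x - 132y = 616 (e.g. by elimination or Cramer's rule, determinant = -220) gives (4, -2, -1).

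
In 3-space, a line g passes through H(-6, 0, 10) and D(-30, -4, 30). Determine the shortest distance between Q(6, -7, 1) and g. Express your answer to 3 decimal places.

8.879

A direction vector for g is D − H = (-24, -4, 20).
Taking (-6, 0, 10) on g with direction v = (-24, -4, 20): w = Q − (-6, 0, 10) = (12, -7, -9), and w × v = (-176, -24, -216).
Distance = |w × v| / |v| = √78208 / √992 ≈ 8.879.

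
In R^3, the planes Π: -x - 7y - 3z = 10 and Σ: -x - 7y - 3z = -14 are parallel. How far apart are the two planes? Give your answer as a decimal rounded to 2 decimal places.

Same normal n = (-1, -7, -3) with |n| = √59; distance = |10 − (-14)| / |n| = 24/√59 ≈ 3.12.

3.12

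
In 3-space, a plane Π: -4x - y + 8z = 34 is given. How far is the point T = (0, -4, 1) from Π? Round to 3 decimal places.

n·T − d = (-4)·(0) + (-1)·(-4) + (8)·(1) − 34 = -22; |n| = √81.
Distance = |-22| / √81 = 22/√81 ≈ 2.444.

2.444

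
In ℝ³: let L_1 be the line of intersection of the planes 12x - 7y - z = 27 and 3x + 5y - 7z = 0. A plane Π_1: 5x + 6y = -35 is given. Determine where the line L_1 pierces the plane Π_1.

Direction of L_1: (12, -7, -1) × (3, 5, -7) = (54, 81, 81).
A point on L_1: solving the two plane equations with x = -3 gives (-3, -8, -7).
Substitute r = (-3, -8, -7) + t(54, 81, 81) into the plane: -63 + 756t = -35, so t = 1/27.
Intersection: (-3, -8, -7) + (1/27)·(54, 81, 81) = (-1, -5, -4).

(-1, -5, -4)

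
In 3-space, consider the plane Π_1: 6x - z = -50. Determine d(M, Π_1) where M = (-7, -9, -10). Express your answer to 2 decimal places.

2.96

n·M − d = (6)·(-7) + (0)·(-9) + (-1)·(-10) − (-50) = 18; |n| = √37.
Distance = |18| / √37 = 18/√37 ≈ 2.96.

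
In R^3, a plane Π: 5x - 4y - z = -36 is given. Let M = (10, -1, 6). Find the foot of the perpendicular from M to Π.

Foot = M − λn with λ = (n·M − d)/|n|² = (48 − (-36))/42 = 2.
Foot = (10, -1, 6) − 2·(5, -4, -1) = (0, 7, 8).

(0, 7, 8)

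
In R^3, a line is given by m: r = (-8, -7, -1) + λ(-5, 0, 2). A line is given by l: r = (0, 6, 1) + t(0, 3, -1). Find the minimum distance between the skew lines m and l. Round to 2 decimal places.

8.46

Common perpendicular direction n = (-5, 0, 2) × (0, 3, -1) = (-6, -5, -15).
With w = (0, 6, 1) − (-8, -7, -1) = (8, 13, 2), w · n = -143.
Distance = |w · n| / |n| = |-143| / √286 ≈ 8.46.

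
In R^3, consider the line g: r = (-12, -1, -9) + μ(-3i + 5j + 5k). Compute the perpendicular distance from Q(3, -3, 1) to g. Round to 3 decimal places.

18.127

Taking (-12, -1, -9) on g with direction v = (-3, 5, 5): w = Q − (-12, -1, -9) = (15, -2, 10), and w × v = (-60, -105, 69).
Distance = |w × v| / |v| = √19386 / √59 ≈ 18.127.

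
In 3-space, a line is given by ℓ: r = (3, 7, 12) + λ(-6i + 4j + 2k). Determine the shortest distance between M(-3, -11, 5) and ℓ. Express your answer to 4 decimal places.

Taking (3, 7, 12) on ℓ with direction v = (-6, 4, 2): w = M − (3, 7, 12) = (-6, -18, -7), and w × v = (-8, 54, -132).
Distance = |w × v| / |v| = √20404 / √56 ≈ 19.0881.

19.0881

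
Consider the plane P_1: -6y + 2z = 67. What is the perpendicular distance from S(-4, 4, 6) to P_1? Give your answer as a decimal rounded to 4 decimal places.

12.4910

n·S − d = (0)·(-4) + (-6)·(4) + (2)·(6) − 67 = -79; |n| = √40.
Distance = |-79| / √40 = 79/√40 ≈ 12.4910.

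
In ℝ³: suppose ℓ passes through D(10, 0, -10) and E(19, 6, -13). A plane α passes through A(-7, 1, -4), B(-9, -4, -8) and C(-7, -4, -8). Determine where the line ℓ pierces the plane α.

(4, -4, -8)

A direction vector for ℓ is E − D = (9, 6, -3).
AB = (-2, -5, -4), AC = (0, -5, -4); a normal to α is AB × AC = (0, -8, 10).
Using A: α has equation -8y + 10z = -48.
Substitute r = (10, 0, -10) + t(9, 6, -3) into the plane: -100 + (-78)t = -48, so t = -2/3.
Intersection: (10, 0, -10) + (-2/3)·(9, 6, -3) = (4, -4, -8).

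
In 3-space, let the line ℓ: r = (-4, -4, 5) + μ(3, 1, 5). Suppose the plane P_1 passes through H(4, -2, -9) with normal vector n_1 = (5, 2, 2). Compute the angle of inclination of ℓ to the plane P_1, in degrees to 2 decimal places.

52.60

P_1: n_1·r = n_1·H gives 5x + 2y + 2z = -2.
sin θ = |n·v| / (|n||v|) = |27| / (√33 · √35) = 0.79446.
θ ≈ 52.60°.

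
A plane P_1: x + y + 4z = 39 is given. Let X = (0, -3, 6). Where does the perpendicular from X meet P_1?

Foot = X − λn with λ = (n·X − d)/|n|² = (21 − 39)/18 = -1.
Foot = (0, -3, 6) − (-1)·(1, 1, 4) = (1, -2, 10).

(1, -2, 10)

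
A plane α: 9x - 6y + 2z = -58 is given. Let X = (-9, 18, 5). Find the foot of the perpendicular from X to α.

Foot = X − λn with λ = (n·X − d)/|n|² = (-179 − (-58))/121 = -1.
Foot = (-9, 18, 5) − (-1)·(9, -6, 2) = (0, 12, 7).

(0, 12, 7)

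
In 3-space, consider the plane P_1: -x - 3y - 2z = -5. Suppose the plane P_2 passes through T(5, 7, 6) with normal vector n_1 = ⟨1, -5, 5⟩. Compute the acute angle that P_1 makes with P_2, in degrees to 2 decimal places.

P_2: n_1·r = n_1·T gives x - 5y + 5z = 0.
cos θ = |n₁·n₂| / (|n₁||n₂|) = |4| / (√14 · √51).
θ = arccos(0.14970) ≈ 81.39°.

81.39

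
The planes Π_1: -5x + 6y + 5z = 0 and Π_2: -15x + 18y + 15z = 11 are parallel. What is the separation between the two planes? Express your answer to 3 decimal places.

0.395

Rescale Π_2 by 1/3: -5x + 6y + 5z = 11/3. Then distance = |0 − (11/3)| / √86 ≈ 0.395.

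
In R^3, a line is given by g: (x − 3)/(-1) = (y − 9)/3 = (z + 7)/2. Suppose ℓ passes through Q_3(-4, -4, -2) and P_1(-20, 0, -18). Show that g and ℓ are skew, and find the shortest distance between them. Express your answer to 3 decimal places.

g has direction (-1, 3, 2) through (3, 9, -7).
A direction vector for ℓ is P_1 − Q_3 = (-16, 4, -16).
Common perpendicular direction n = (-1, 3, 2) × (-16, 4, -16) = (-56, -48, 44).
With w = (-4, -4, -2) − (3, 9, -7) = (-7, -13, 5), w · n = 1236.
Since n ≠ 0 the lines are not parallel, and w · n = 1236 ≠ 0 so they do not intersect; hence they are skew.
Distance = |w · n| / |n| = |1236| / √7376 ≈ 14.392.

14.392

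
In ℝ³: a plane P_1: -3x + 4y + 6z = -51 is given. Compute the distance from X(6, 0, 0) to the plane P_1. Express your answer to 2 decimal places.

4.23

n·X − d = (-3)·(6) + (4)·(0) + (6)·(0) − (-51) = 33; |n| = √61.
Distance = |33| / √61 = 33/√61 ≈ 4.23.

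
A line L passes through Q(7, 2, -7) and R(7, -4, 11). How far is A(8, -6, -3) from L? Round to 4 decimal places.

A direction vector for L is R − Q = (0, -6, 18).
Taking (7, 2, -7) on L with direction v = (0, -6, 18): w = A − (7, 2, -7) = (1, -8, 4), and w × v = (-120, -18, -6).
Distance = |w × v| / |v| = √14760 / √360 ≈ 6.4031.

6.4031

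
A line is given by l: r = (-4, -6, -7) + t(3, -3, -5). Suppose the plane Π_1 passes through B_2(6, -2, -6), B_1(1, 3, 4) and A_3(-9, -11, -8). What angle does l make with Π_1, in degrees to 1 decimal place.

B_2B_1 = (-5, 5, 10), B_2A_3 = (-15, -9, -2); a normal to Π_1 is B_2B_1 × B_2A_3 = (80, -160, 120).
Using B_2: Π_1 has equation 80x - 160y + 120z = 80.
sin θ = |n·v| / (|n||v|) = |120| / (√46400 · √43) = 0.08495.
θ ≈ 4.9°.

4.9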